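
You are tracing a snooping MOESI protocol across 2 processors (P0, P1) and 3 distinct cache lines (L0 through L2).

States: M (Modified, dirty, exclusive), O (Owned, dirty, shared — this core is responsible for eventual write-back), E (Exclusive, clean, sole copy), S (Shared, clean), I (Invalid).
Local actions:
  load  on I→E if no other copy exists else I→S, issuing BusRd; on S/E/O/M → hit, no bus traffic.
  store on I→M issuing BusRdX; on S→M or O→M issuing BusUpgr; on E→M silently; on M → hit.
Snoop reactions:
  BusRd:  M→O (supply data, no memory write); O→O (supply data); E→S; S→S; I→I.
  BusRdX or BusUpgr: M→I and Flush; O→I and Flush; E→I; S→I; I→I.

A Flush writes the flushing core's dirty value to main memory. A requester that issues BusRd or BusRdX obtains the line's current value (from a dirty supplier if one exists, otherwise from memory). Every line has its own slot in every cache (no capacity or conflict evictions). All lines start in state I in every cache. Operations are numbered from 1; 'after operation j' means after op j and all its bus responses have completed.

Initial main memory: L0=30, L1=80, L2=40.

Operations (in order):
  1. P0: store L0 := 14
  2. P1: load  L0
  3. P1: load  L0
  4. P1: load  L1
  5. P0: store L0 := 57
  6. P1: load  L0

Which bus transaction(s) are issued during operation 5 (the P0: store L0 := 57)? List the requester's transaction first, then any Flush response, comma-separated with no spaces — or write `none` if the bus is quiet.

[1] P0: store L0 := 14 | P0:M(14), P1:I | bus: BusRdX
[2] P1: load  L0 | P0:O(14), P1:S(14) | bus: BusRd
[3] P1: load  L0 | P0:O(14), P1:S(14) | bus: none
[4] P1: load  L1 | P0:I, P1:E(80) | bus: BusRd
[5] P0: store L0 := 57 | P0:M(57), P1:I | bus: BusUpgr
[6] P1: load  L0 | P0:O(57), P1:S(57) | bus: BusRd

bus = BusUpgr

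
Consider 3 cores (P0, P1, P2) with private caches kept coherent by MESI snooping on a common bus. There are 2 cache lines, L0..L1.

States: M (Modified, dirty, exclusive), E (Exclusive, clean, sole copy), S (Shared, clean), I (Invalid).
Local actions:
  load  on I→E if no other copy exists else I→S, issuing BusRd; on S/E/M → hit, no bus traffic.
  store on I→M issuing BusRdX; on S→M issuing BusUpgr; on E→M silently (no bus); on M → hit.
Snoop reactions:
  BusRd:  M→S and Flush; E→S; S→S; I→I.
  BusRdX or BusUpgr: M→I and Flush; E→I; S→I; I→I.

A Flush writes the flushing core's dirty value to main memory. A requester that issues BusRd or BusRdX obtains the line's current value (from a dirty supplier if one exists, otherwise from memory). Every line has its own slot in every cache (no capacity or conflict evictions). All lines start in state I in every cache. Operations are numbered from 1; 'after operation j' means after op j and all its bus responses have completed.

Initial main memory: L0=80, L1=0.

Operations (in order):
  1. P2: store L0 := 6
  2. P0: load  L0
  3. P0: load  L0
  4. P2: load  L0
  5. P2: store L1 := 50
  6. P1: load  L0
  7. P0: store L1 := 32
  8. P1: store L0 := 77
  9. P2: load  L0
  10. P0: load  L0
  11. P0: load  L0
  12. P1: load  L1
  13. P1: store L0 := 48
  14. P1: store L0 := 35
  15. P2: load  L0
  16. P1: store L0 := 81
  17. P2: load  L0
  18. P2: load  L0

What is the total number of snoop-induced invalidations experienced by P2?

[1] P2: store L0 := 6 | P0:I, P1:I, P2:M(6) | bus: BusRdX
[2] P0: load  L0 | P0:S(6), P1:I, P2:S(6) | bus: BusRd,Flush
[3] P0: load  L0 | P0:S(6), P1:I, P2:S(6) | bus: none
[4] P2: load  L0 | P0:S(6), P1:I, P2:S(6) | bus: none
[5] P2: store L1 := 50 | P0:I, P1:I, P2:M(50) | bus: BusRdX
[6] P1: load  L0 | P0:S(6), P1:S(6), P2:S(6) | bus: BusRd
[7] P0: store L1 := 32 | P0:M(32), P1:I, P2:I | bus: BusRdX,Flush
[8] P1: store L0 := 77 | P0:I, P1:M(77), P2:I | bus: BusUpgr
[9] P2: load  L0 | P0:I, P1:S(77), P2:S(77) | bus: BusRd,Flush
[10] P0: load  L0 | P0:S(77), P1:S(77), P2:S(77) | bus: BusRd
[11] P0: load  L0 | P0:S(77), P1:S(77), P2:S(77) | bus: none
[12] P1: load  L1 | P0:S(32), P1:S(32), P2:I | bus: BusRd,Flush
[13] P1: store L0 := 48 | P0:I, P1:M(48), P2:I | bus: BusUpgr
[14] P1: store L0 := 35 | P0:I, P1:M(35), P2:I | bus: none
[15] P2: load  L0 | P0:I, P1:S(35), P2:S(35) | bus: BusRd,Flush
[16] P1: store L0 := 81 | P0:I, P1:M(81), P2:I | bus: BusUpgr
[17] P2: load  L0 | P0:I, P1:S(81), P2:S(81) | bus: BusRd,Flush
[18] P2: load  L0 | P0:I, P1:S(81), P2:S(81) | bus: none

invalidations = 4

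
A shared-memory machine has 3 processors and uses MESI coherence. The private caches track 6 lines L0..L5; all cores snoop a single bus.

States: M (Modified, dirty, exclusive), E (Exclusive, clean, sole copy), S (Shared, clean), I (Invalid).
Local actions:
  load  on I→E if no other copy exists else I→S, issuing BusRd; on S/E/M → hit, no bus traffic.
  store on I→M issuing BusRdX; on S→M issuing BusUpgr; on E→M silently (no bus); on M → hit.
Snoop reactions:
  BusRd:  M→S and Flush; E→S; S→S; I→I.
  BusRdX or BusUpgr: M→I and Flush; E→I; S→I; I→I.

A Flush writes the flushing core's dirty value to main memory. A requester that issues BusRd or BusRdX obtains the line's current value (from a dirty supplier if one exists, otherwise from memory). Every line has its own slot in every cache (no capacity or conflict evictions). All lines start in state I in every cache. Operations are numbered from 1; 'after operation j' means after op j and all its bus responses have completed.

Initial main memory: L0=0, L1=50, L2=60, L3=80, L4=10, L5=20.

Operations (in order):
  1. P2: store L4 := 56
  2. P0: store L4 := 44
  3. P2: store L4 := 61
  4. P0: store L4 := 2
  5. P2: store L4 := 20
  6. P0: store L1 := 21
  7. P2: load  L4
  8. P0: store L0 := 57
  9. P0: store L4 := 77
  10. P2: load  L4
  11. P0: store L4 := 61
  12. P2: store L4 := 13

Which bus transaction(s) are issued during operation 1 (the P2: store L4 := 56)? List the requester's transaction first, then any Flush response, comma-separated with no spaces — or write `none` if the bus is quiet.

  op1 P2: store L4 := 56 → I/I/M on L4; bus BusRdX; mem=10
  op2 P0: store L4 := 44 → M/I/I on L4; bus BusRdX Flush; mem=56
  op3 P2: store L4 := 61 → I/I/M on L4; bus BusRdX Flush; mem=44
  op4 P0: store L4 := 2 → M/I/I on L4; bus BusRdX Flush; mem=61
  op5 P2: store L4 := 20 → I/I/M on L4; bus BusRdX Flush; mem=2
  op6 P0: store L1 := 21 → M/I/I on L1; bus BusRdX; mem=50
  op7 P2: load  L4 → I/I/M on L4; bus (none); mem=2
  op8 P0: store L0 := 57 → M/I/I on L0; bus BusRdX; mem=0
  op9 P0: store L4 := 77 → M/I/I on L4; bus BusRdX Flush; mem=20
  op10 P2: load  L4 → S/I/S on L4; bus BusRd Flush; mem=77
  op11 P0: store L4 := 61 → M/I/I on L4; bus BusUpgr; mem=77
  op12 P2: store L4 := 13 → I/I/M on L4; bus BusRdX Flush; mem=61

bus = BusRdX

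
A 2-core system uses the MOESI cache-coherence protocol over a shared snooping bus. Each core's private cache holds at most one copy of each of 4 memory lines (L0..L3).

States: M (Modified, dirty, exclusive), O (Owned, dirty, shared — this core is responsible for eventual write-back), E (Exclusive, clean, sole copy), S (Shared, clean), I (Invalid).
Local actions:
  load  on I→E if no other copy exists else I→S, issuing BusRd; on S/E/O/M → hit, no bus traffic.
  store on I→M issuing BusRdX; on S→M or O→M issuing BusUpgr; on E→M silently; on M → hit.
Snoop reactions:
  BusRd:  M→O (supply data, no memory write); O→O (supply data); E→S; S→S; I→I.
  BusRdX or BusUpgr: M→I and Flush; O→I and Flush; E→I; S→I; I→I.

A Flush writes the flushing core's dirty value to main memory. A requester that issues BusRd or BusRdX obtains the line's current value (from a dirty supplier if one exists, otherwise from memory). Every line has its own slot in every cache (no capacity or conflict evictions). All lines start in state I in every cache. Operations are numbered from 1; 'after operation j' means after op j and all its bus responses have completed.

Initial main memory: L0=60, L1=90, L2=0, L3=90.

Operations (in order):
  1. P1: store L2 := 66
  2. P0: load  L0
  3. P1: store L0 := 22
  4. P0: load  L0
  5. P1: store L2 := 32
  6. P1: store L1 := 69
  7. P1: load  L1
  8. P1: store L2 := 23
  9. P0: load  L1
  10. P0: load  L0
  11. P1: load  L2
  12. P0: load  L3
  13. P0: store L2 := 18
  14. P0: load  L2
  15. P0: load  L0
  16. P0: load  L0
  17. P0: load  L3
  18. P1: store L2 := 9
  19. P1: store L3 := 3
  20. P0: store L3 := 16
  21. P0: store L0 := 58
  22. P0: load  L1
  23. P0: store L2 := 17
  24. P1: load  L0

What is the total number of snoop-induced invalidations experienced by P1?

step 1: P1: store L2 := 66  ⟶  IM  (L2)  txn=BusRdX  M[L2]=0
step 2: P0: load  L0  ⟶  EI  (L0)  txn=BusRd  M[L0]=60
step 3: P1: store L0 := 22  ⟶  IM  (L0)  txn=BusRdX  M[L0]=60
step 4: P0: load  L0  ⟶  SO  (L0)  txn=BusRd  M[L0]=60
step 5: P1: store L2 := 32  ⟶  IM  (L2)  txn=∅  M[L2]=0
step 6: P1: store L1 := 69  ⟶  IM  (L1)  txn=BusRdX  M[L1]=90
step 7: P1: load  L1  ⟶  IM  (L1)  txn=∅  M[L1]=90
step 8: P1: store L2 := 23  ⟶  IM  (L2)  txn=∅  M[L2]=0
step 9: P0: load  L1  ⟶  SO  (L1)  txn=BusRd  M[L1]=90
step 10: P0: load  L0  ⟶  SO  (L0)  txn=∅  M[L0]=60
step 11: P1: load  L2  ⟶  IM  (L2)  txn=∅  M[L2]=0
step 12: P0: load  L3  ⟶  EI  (L3)  txn=BusRd  M[L3]=90
step 13: P0: store L2 := 18  ⟶  MI  (L2)  txn=BusRdX+Flush  M[L2]=23
step 14: P0: load  L2  ⟶  MI  (L2)  txn=∅  M[L2]=23
step 15: P0: load  L0  ⟶  SO  (L0)  txn=∅  M[L0]=60
step 16: P0: load  L0  ⟶  SO  (L0)  txn=∅  M[L0]=60
step 17: P0: load  L3  ⟶  EI  (L3)  txn=∅  M[L3]=90
step 18: P1: store L2 := 9  ⟶  IM  (L2)  txn=BusRdX+Flush  M[L2]=18
step 19: P1: store L3 := 3  ⟶  IM  (L3)  txn=BusRdX  M[L3]=90
step 20: P0: store L3 := 16  ⟶  MI  (L3)  txn=BusRdX+Flush  M[L3]=3
step 21: P0: store L0 := 58  ⟶  MI  (L0)  txn=BusUpgr+Flush  M[L0]=22
step 22: P0: load  L1  ⟶  SO  (L1)  txn=∅  M[L1]=90
step 23: P0: store L2 := 17  ⟶  MI  (L2)  txn=BusRdX+Flush  M[L2]=9
step 24: P1: load  L0  ⟶  OS  (L0)  txn=BusRd  M[L0]=22

invalidations = 4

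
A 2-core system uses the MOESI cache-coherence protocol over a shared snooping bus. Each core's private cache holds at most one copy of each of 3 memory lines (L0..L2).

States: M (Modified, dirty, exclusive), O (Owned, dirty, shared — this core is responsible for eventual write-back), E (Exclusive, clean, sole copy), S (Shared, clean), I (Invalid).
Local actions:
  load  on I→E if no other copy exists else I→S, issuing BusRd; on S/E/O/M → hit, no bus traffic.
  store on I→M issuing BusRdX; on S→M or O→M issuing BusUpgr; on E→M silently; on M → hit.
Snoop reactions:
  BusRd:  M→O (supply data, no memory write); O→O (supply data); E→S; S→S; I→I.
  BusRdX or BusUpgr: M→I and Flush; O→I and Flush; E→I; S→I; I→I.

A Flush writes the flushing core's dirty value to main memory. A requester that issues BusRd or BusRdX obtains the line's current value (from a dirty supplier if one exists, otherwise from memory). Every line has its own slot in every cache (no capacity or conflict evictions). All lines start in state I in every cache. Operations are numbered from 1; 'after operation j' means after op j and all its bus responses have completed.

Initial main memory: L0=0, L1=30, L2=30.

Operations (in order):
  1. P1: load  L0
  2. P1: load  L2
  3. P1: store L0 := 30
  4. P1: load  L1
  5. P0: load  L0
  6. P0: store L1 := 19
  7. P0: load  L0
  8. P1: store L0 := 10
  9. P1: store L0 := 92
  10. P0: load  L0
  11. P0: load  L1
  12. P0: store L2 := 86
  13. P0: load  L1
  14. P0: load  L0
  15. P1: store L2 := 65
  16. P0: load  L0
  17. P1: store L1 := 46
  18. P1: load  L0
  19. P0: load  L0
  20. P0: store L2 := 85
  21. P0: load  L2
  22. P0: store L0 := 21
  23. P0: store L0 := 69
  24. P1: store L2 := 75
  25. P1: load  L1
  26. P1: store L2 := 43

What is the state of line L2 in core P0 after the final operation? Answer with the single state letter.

[1] P1: load  L0 | P0:I, P1:E(0) | bus: BusRd
[2] P1: load  L2 | P0:I, P1:E(30) | bus: BusRd
[3] P1: store L0 := 30 | P0:I, P1:M(30) | bus: none
[4] P1: load  L1 | P0:I, P1:E(30) | bus: BusRd
[5] P0: load  L0 | P0:S(30), P1:O(30) | bus: BusRd
[6] P0: store L1 := 19 | P0:M(19), P1:I | bus: BusRdX
[7] P0: load  L0 | P0:S(30), P1:O(30) | bus: none
[8] P1: store L0 := 10 | P0:I, P1:M(10) | bus: BusUpgr
[9] P1: store L0 := 92 | P0:I, P1:M(92) | bus: none
[10] P0: load  L0 | P0:S(92), P1:O(92) | bus: BusRd
[11] P0: load  L1 | P0:M(19), P1:I | bus: none
[12] P0: store L2 := 86 | P0:M(86), P1:I | bus: BusRdX
[13] P0: load  L1 | P0:M(19), P1:I | bus: none
[14] P0: load  L0 | P0:S(92), P1:O(92) | bus: none
[15] P1: store L2 := 65 | P0:I, P1:M(65) | bus: BusRdX,Flush
[16] P0: load  L0 | P0:S(92), P1:O(92) | bus: none
[17] P1: store L1 := 46 | P0:I, P1:M(46) | bus: BusRdX,Flush
[18] P1: load  L0 | P0:S(92), P1:O(92) | bus: none
[19] P0: load  L0 | P0:S(92), P1:O(92) | bus: none
[20] P0: store L2 := 85 | P0:M(85), P1:I | bus: BusRdX,Flush
[21] P0: load  L2 | P0:M(85), P1:I | bus: none
[22] P0: store L0 := 21 | P0:M(21), P1:I | bus: BusUpgr,Flush
[23] P0: store L0 := 69 | P0:M(69), P1:I | bus: none
[24] P1: store L2 := 75 | P0:I, P1:M(75) | bus: BusRdX,Flush
[25] P1: load  L1 | P0:I, P1:M(46) | bus: none
[26] P1: store L2 := 43 | P0:I, P1:M(43) | bus: none

state = I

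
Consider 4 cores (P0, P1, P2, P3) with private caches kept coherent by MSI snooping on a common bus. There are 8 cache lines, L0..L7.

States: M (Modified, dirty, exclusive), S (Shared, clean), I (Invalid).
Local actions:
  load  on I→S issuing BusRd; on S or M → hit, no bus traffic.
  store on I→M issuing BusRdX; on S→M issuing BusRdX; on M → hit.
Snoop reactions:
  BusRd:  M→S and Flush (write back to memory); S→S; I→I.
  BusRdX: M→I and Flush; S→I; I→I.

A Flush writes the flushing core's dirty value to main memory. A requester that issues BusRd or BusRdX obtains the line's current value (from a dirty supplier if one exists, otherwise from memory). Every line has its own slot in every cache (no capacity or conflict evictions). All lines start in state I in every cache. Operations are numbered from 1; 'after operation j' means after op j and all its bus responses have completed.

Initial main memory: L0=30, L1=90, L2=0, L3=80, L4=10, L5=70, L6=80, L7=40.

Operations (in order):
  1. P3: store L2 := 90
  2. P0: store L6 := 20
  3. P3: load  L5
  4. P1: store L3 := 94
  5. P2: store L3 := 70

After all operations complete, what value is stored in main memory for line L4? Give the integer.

[1] P3: store L2 := 90 | P0:I, P1:I, P2:I, P3:M(90) | bus: BusRdX
[2] P0: store L6 := 20 | P0:M(20), P1:I, P2:I, P3:I | bus: BusRdX
[3] P3: load  L5 | P0:I, P1:I, P2:I, P3:S(70) | bus: BusRd
[4] P1: store L3 := 94 | P0:I, P1:M(94), P2:I, P3:I | bus: BusRdX
[5] P2: store L3 := 70 | P0:I, P1:I, P2:M(70), P3:I | bus: BusRdX,Flush

memory[L4] = 10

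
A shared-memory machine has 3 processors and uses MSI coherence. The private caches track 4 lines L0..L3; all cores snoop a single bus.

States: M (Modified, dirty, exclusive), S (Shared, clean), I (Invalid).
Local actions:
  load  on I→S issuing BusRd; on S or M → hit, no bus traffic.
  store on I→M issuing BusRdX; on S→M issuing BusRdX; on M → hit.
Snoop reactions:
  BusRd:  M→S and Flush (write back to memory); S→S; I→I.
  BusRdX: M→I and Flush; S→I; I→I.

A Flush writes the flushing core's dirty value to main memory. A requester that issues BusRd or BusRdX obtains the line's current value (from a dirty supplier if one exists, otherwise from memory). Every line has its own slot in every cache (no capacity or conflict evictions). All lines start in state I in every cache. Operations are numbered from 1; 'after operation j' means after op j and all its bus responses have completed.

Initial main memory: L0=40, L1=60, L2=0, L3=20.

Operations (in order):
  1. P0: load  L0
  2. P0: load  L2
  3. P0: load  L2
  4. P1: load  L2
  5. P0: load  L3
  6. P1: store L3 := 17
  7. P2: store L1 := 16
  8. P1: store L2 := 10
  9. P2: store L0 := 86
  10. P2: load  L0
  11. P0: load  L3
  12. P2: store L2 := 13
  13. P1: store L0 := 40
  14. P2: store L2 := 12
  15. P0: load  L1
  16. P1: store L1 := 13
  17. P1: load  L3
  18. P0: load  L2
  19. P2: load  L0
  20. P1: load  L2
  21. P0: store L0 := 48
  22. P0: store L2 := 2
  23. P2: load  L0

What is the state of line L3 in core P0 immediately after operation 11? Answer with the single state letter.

state = S

  op1 P0: load  L0 → S/I/I on L0; bus BusRd; mem=40
  op2 P0: load  L2 → S/I/I on L2; bus BusRd; mem=0
  op3 P0: load  L2 → S/I/I on L2; bus (none); mem=0
  op4 P1: load  L2 → S/S/I on L2; bus BusRd; mem=0
  op5 P0: load  L3 → S/I/I on L3; bus BusRd; mem=20
  op6 P1: store L3 := 17 → I/M/I on L3; bus BusRdX; mem=20
  op7 P2: store L1 := 16 → I/I/M on L1; bus BusRdX; mem=60
  op8 P1: store L2 := 10 → I/M/I on L2; bus BusRdX; mem=0
  op9 P2: store L0 := 86 → I/I/M on L0; bus BusRdX; mem=40
  op10 P2: load  L0 → I/I/M on L0; bus (none); mem=40
  op11 P0: load  L3 → S/S/I on L3; bus BusRd Flush; mem=17
  op12 P2: store L2 := 13 → I/I/M on L2; bus BusRdX Flush; mem=10
  op13 P1: store L0 := 40 → I/M/I on L0; bus BusRdX Flush; mem=86
  op14 P2: store L2 := 12 → I/I/M on L2; bus (none); mem=10
  op15 P0: load  L1 → S/I/S on L1; bus BusRd Flush; mem=16
  op16 P1: store L1 := 13 → I/M/I on L1; bus BusRdX; mem=16
  op17 P1: load  L3 → S/S/I on L3; bus (none); mem=17
  op18 P0: load  L2 → S/I/S on L2; bus BusRd Flush; mem=12
  op19 P2: load  L0 → I/S/S on L0; bus BusRd Flush; mem=40
  op20 P1: load  L2 → S/S/S on L2; bus BusRd; mem=12
  op21 P0: store L0 := 48 → M/I/I on L0; bus BusRdX; mem=40
  op22 P0: store L2 := 2 → M/I/I on L2; bus BusRdX; mem=12
  op23 P2: load  L0 → S/I/S on L0; bus BusRd Flush; mem=48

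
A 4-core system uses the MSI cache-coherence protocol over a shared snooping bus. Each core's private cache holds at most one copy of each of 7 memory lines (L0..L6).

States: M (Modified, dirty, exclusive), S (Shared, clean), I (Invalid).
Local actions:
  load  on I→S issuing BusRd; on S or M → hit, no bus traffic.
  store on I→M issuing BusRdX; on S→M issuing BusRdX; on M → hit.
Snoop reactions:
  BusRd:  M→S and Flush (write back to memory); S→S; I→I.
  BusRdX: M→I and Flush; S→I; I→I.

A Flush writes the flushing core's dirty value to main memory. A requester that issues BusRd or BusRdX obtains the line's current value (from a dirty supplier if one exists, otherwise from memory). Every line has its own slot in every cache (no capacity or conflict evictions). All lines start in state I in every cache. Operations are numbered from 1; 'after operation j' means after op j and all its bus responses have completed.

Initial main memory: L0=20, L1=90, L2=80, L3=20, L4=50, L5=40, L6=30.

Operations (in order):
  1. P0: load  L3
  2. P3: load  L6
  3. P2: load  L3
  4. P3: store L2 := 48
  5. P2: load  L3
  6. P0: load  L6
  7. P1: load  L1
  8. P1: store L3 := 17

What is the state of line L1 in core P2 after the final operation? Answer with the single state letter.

[1] P0: load  L3 | P0:S(20), P1:I, P2:I, P3:I | bus: BusRd
[2] P3: load  L6 | P0:I, P1:I, P2:I, P3:S(30) | bus: BusRd
[3] P2: load  L3 | P0:S(20), P1:I, P2:S(20), P3:I | bus: BusRd
[4] P3: store L2 := 48 | P0:I, P1:I, P2:I, P3:M(48) | bus: BusRdX
[5] P2: load  L3 | P0:S(20), P1:I, P2:S(20), P3:I | bus: none
[6] P0: load  L6 | P0:S(30), P1:I, P2:I, P3:S(30) | bus: BusRd
[7] P1: load  L1 | P0:I, P1:S(90), P2:I, P3:I | bus: BusRd
[8] P1: store L3 := 17 | P0:I, P1:M(17), P2:I, P3:I | bus: BusRdX

state = I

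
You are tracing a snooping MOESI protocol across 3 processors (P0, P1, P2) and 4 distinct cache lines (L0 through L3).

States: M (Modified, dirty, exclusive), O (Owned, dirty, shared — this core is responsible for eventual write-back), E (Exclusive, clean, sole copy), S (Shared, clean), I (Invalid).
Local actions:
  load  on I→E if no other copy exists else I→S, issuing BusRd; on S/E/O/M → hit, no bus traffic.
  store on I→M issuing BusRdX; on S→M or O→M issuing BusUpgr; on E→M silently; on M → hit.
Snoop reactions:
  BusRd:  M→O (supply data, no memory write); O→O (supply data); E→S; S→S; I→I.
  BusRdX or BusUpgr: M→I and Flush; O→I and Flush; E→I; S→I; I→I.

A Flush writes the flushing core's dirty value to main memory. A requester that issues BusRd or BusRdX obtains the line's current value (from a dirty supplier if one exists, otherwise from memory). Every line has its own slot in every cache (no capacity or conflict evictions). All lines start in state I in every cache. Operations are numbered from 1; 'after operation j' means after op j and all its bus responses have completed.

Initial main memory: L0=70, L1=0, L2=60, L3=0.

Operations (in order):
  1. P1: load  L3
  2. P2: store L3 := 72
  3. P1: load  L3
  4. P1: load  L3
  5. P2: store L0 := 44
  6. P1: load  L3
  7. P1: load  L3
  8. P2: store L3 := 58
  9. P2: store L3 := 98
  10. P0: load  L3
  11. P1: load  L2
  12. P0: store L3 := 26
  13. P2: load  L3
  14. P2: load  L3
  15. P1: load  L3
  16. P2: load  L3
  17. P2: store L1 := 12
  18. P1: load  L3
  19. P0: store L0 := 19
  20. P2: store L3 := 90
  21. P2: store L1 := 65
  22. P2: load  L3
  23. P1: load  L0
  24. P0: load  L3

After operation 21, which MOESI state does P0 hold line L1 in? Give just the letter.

  op1 P1: load  L3 → I/E/I on L3; bus BusRd; mem=0
  op2 P2: store L3 := 72 → I/I/M on L3; bus BusRdX; mem=0
  op3 P1: load  L3 → I/S/O on L3; bus BusRd; mem=0
  op4 P1: load  L3 → I/S/O on L3; bus (none); mem=0
  op5 P2: store L0 := 44 → I/I/M on L0; bus BusRdX; mem=70
  op6 P1: load  L3 → I/S/O on L3; bus (none); mem=0
  op7 P1: load  L3 → I/S/O on L3; bus (none); mem=0
  op8 P2: store L3 := 58 → I/I/M on L3; bus BusUpgr; mem=0
  op9 P2: store L3 := 98 → I/I/M on L3; bus (none); mem=0
  op10 P0: load  L3 → S/I/O on L3; bus BusRd; mem=0
  op11 P1: load  L2 → I/E/I on L2; bus BusRd; mem=60
  op12 P0: store L3 := 26 → M/I/I on L3; bus BusUpgr Flush; mem=98
  op13 P2: load  L3 → O/I/S on L3; bus BusRd; mem=98
  op14 P2: load  L3 → O/I/S on L3; bus (none); mem=98
  op15 P1: load  L3 → O/S/S on L3; bus BusRd; mem=98
  op16 P2: load  L3 → O/S/S on L3; bus (none); mem=98
  op17 P2: store L1 := 12 → I/I/M on L1; bus BusRdX; mem=0
  op18 P1: load  L3 → O/S/S on L3; bus (none); mem=98
  op19 P0: store L0 := 19 → M/I/I on L0; bus BusRdX Flush; mem=44
  op20 P2: store L3 := 90 → I/I/M on L3; bus BusUpgr Flush; mem=26
  op21 P2: store L1 := 65 → I/I/M on L1; bus (none); mem=0
  op22 P2: load  L3 → I/I/M on L3; bus (none); mem=26
  op23 P1: load  L0 → O/S/I on L0; bus BusRd; mem=44
  op24 P0: load  L3 → S/I/O on L3; bus BusRd; mem=26

state = I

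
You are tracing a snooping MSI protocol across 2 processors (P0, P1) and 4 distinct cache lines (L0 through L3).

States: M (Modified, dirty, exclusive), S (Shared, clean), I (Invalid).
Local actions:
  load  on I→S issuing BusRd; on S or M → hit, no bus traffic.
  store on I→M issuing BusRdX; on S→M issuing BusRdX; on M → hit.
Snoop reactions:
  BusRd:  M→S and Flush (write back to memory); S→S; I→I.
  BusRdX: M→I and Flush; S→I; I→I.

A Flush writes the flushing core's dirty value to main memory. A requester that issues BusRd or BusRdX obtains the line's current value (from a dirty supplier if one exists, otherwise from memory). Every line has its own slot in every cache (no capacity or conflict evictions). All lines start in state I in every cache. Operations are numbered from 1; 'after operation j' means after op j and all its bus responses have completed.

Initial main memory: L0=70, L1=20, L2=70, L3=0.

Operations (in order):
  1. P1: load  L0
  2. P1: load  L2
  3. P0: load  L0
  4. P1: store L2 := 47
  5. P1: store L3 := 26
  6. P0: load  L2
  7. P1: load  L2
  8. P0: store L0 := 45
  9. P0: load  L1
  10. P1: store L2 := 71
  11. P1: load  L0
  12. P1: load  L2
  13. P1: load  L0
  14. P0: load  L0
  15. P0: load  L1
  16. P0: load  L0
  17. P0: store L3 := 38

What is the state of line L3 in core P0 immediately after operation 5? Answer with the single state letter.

state = I

  op1 P1: load  L0 → I/S on L0; bus BusRd; mem=70
  op2 P1: load  L2 → I/S on L2; bus BusRd; mem=70
  op3 P0: load  L0 → S/S on L0; bus BusRd; mem=70
  op4 P1: store L2 := 47 → I/M on L2; bus BusRdX; mem=70
  op5 P1: store L3 := 26 → I/M on L3; bus BusRdX; mem=0
  op6 P0: load  L2 → S/S on L2; bus BusRd Flush; mem=47
  op7 P1: load  L2 → S/S on L2; bus (none); mem=47
  op8 P0: store L0 := 45 → M/I on L0; bus BusRdX; mem=70
  op9 P0: load  L1 → S/I on L1; bus BusRd; mem=20
  op10 P1: store L2 := 71 → I/M on L2; bus BusRdX; mem=47
  op11 P1: load  L0 → S/S on L0; bus BusRd Flush; mem=45
  op12 P1: load  L2 → I/M on L2; bus (none); mem=47
  op13 P1: load  L0 → S/S on L0; bus (none); mem=45
  op14 P0: load  L0 → S/S on L0; bus (none); mem=45
  op15 P0: load  L1 → S/I on L1; bus (none); mem=20
  op16 P0: load  L0 → S/S on L0; bus (none); mem=45
  op17 P0: store L3 := 38 → M/I on L3; bus BusRdX Flush; mem=26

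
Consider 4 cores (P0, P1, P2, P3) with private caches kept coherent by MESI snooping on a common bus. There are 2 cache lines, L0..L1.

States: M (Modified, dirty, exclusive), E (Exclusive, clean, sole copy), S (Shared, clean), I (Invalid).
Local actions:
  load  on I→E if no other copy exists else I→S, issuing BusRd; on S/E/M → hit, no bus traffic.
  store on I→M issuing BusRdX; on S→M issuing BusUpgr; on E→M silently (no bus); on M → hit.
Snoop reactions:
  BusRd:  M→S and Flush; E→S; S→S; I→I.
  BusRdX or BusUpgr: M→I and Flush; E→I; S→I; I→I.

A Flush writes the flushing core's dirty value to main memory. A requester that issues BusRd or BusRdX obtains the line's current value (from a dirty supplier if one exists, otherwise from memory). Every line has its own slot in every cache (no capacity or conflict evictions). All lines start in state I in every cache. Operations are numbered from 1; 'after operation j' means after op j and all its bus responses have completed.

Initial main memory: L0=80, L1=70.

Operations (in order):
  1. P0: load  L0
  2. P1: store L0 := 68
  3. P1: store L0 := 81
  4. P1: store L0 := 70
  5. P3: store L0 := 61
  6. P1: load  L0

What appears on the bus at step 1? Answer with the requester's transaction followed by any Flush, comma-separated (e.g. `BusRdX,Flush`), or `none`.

bus = BusRd

1. P0: load  L0  bus=[BusRd]  L0: P0=E P1=I P2=I P3=I  mem[L0]=80
2. P1: store L0 := 68  bus=[BusRdX]  L0: P0=I P1=M P2=I P3=I  mem[L0]=80
3. P1: store L0 := 81  bus=[-]  L0: P0=I P1=M P2=I P3=I  mem[L0]=80
4. P1: store L0 := 70  bus=[-]  L0: P0=I P1=M P2=I P3=I  mem[L0]=80
5. P3: store L0 := 61  bus=[BusRdX,Flush]  L0: P0=I P1=I P2=I P3=M  mem[L0]=70
6. P1: load  L0  bus=[BusRd,Flush]  L0: P0=I P1=S P2=I P3=S  mem[L0]=61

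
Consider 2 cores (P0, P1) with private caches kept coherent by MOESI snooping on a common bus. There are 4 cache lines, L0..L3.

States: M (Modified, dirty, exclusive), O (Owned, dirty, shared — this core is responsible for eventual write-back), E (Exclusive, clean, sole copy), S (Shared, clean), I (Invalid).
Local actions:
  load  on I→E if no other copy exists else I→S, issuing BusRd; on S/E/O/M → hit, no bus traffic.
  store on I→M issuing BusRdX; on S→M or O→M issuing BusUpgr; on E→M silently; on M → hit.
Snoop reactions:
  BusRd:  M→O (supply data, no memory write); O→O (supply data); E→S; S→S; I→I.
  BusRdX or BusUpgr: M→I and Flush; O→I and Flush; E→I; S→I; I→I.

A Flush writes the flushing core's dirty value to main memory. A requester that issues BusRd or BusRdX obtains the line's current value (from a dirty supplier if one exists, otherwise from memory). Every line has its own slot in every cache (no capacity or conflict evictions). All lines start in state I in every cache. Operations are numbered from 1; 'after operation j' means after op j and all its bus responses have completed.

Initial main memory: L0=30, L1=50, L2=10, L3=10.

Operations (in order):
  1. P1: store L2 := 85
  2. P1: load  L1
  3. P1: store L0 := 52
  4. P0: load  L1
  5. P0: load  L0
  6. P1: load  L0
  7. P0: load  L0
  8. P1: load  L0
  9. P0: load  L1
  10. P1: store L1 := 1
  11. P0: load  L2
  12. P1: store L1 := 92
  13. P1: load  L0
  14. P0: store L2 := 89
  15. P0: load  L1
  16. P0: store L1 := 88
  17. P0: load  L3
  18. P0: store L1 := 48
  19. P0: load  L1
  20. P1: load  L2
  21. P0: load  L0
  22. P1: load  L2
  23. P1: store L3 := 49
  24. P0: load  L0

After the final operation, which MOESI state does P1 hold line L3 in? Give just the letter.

step 1: P1: store L2 := 85  ⟶  IM  (L2)  txn=BusRdX  M[L2]=10
step 2: P1: load  L1  ⟶  IE  (L1)  txn=BusRd  M[L1]=50
step 3: P1: store L0 := 52  ⟶  IM  (L0)  txn=BusRdX  M[L0]=30
step 4: P0: load  L1  ⟶  SS  (L1)  txn=BusRd  M[L1]=50
step 5: P0: load  L0  ⟶  SO  (L0)  txn=BusRd  M[L0]=30
step 6: P1: load  L0  ⟶  SO  (L0)  txn=∅  M[L0]=30
step 7: P0: load  L0  ⟶  SO  (L0)  txn=∅  M[L0]=30
step 8: P1: load  L0  ⟶  SO  (L0)  txn=∅  M[L0]=30
step 9: P0: load  L1  ⟶  SS  (L1)  txn=∅  M[L1]=50
step 10: P1: store L1 := 1  ⟶  IM  (L1)  txn=BusUpgr  M[L1]=50
step 11: P0: load  L2  ⟶  SO  (L2)  txn=BusRd  M[L2]=10
step 12: P1: store L1 := 92  ⟶  IM  (L1)  txn=∅  M[L1]=50
step 13: P1: load  L0  ⟶  SO  (L0)  txn=∅  M[L0]=30
step 14: P0: store L2 := 89  ⟶  MI  (L2)  txn=BusUpgr+Flush  M[L2]=85
step 15: P0: load  L1  ⟶  SO  (L1)  txn=BusRd  M[L1]=50
step 16: P0: store L1 := 88  ⟶  MI  (L1)  txn=BusUpgr+Flush  M[L1]=92
step 17: P0: load  L3  ⟶  EI  (L3)  txn=BusRd  M[L3]=10
step 18: P0: store L1 := 48  ⟶  MI  (L1)  txn=∅  M[L1]=92
step 19: P0: load  L1  ⟶  MI  (L1)  txn=∅  M[L1]=92
step 20: P1: load  L2  ⟶  OS  (L2)  txn=BusRd  M[L2]=85
step 21: P0: load  L0  ⟶  SO  (L0)  txn=∅  M[L0]=30
step 22: P1: load  L2  ⟶  OS  (L2)  txn=∅  M[L2]=85
step 23: P1: store L3 := 49  ⟶  IM  (L3)  txn=BusRdX  M[L3]=10
step 24: P0: load  L0  ⟶  SO  (L0)  txn=∅  M[L0]=30

state = M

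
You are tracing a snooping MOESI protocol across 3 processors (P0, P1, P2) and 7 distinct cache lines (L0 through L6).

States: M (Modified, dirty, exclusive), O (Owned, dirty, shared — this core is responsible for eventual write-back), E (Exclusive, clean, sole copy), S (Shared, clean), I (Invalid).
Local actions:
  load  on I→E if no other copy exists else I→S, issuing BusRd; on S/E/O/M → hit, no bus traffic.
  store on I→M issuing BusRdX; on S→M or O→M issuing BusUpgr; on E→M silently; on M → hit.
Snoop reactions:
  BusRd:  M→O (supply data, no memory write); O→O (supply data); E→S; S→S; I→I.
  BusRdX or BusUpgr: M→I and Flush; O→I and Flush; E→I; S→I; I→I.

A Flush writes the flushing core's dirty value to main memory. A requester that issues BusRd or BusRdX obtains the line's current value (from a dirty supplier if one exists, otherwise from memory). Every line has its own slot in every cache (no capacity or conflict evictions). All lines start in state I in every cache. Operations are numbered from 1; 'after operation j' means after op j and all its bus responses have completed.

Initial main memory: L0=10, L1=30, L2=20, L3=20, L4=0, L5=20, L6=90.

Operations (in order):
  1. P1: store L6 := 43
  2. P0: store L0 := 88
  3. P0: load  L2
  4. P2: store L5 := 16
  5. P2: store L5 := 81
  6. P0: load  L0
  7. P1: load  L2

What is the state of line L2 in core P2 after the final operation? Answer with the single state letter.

state = I

[1] P1: store L6 := 43 | P0:I, P1:M(43), P2:I | bus: BusRdX
[2] P0: store L0 := 88 | P0:M(88), P1:I, P2:I | bus: BusRdX
[3] P0: load  L2 | P0:E(20), P1:I, P2:I | bus: BusRd
[4] P2: store L5 := 16 | P0:I, P1:I, P2:M(16) | bus: BusRdX
[5] P2: store L5 := 81 | P0:I, P1:I, P2:M(81) | bus: none
[6] P0: load  L0 | P0:M(88), P1:I, P2:I | bus: none
[7] P1: load  L2 | P0:S(20), P1:S(20), P2:I | bus: BusRd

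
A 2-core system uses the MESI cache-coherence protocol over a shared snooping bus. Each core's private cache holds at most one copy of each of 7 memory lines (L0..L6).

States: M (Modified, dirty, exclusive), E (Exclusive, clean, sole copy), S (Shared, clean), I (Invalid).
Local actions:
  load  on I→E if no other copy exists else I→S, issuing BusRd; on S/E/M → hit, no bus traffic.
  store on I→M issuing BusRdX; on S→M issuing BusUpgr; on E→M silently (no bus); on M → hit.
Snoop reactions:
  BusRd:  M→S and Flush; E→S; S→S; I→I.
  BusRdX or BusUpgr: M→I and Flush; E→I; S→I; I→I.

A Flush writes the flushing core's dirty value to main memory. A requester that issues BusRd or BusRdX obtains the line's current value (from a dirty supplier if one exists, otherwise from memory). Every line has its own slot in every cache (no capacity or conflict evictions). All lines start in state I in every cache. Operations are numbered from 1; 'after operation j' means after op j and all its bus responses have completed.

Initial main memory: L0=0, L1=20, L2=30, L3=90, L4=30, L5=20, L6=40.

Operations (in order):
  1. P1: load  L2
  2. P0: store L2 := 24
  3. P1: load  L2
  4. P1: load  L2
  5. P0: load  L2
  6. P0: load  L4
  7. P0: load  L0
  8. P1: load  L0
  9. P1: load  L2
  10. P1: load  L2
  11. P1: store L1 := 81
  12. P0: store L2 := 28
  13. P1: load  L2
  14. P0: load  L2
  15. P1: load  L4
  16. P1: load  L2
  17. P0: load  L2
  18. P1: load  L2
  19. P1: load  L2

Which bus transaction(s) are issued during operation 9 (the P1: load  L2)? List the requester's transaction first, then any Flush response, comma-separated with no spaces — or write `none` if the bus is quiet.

bus = none

  op1 P1: load  L2 → I/E on L2; bus BusRd; mem=30
  op2 P0: store L2 := 24 → M/I on L2; bus BusRdX; mem=30
  op3 P1: load  L2 → S/S on L2; bus BusRd Flush; mem=24
  op4 P1: load  L2 → S/S on L2; bus (none); mem=24
  op5 P0: load  L2 → S/S on L2; bus (none); mem=24
  op6 P0: load  L4 → E/I on L4; bus BusRd; mem=30
  op7 P0: load  L0 → E/I on L0; bus BusRd; mem=0
  op8 P1: load  L0 → S/S on L0; bus BusRd; mem=0
  op9 P1: load  L2 → S/S on L2; bus (none); mem=24
  op10 P1: load  L2 → S/S on L2; bus (none); mem=24
  op11 P1: store L1 := 81 → I/M on L1; bus BusRdX; mem=20
  op12 P0: store L2 := 28 → M/I on L2; bus BusUpgr; mem=24
  op13 P1: load  L2 → S/S on L2; bus BusRd Flush; mem=28
  op14 P0: load  L2 → S/S on L2; bus (none); mem=28
  op15 P1: load  L4 → S/S on L4; bus BusRd; mem=30
  op16 P1: load  L2 → S/S on L2; bus (none); mem=28
  op17 P0: load  L2 → S/S on L2; bus (none); mem=28
  op18 P1: load  L2 → S/S on L2; bus (none); mem=28
  op19 P1: load  L2 → S/S on L2; bus (none); mem=28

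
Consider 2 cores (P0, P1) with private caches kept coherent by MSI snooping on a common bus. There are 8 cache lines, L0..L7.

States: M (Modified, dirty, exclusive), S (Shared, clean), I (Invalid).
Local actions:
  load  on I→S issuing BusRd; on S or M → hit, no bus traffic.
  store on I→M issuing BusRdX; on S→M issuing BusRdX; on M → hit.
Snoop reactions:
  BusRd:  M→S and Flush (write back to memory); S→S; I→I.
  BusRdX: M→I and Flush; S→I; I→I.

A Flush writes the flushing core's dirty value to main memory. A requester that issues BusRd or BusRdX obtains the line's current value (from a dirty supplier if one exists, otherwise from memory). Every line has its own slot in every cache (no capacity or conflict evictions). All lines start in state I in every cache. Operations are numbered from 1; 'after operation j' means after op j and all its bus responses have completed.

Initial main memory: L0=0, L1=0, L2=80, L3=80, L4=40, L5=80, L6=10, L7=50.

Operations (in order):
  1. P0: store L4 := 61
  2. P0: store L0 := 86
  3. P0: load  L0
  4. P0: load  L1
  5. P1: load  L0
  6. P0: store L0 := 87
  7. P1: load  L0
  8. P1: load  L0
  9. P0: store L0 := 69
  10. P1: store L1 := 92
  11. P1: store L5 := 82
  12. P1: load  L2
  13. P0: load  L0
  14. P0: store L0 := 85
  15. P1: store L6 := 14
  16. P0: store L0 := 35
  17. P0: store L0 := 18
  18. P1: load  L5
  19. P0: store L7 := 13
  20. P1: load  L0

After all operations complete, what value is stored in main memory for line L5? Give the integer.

memory[L5] = 80

1. P0: store L4 := 61  bus=[BusRdX]  L4: P0=M P1=I  mem[L4]=40
2. P0: store L0 := 86  bus=[BusRdX]  L0: P0=M P1=I  mem[L0]=0
3. P0: load  L0  bus=[-]  L0: P0=M P1=I  mem[L0]=0
4. P0: load  L1  bus=[BusRd]  L1: P0=S P1=I  mem[L1]=0
5. P1: load  L0  bus=[BusRd,Flush]  L0: P0=S P1=S  mem[L0]=86
6. P0: store L0 := 87  bus=[BusRdX]  L0: P0=M P1=I  mem[L0]=86
7. P1: load  L0  bus=[BusRd,Flush]  L0: P0=S P1=S  mem[L0]=87
8. P1: load  L0  bus=[-]  L0: P0=S P1=S  mem[L0]=87
9. P0: store L0 := 69  bus=[BusRdX]  L0: P0=M P1=I  mem[L0]=87
10. P1: store L1 := 92  bus=[BusRdX]  L1: P0=I P1=M  mem[L1]=0
11. P1: store L5 := 82  bus=[BusRdX]  L5: P0=I P1=M  mem[L5]=80
12. P1: load  L2  bus=[BusRd]  L2: P0=I P1=S  mem[L2]=80
13. P0: load  L0  bus=[-]  L0: P0=M P1=I  mem[L0]=87
14. P0: store L0 := 85  bus=[-]  L0: P0=M P1=I  mem[L0]=87
15. P1: store L6 := 14  bus=[BusRdX]  L6: P0=I P1=M  mem[L6]=10
16. P0: store L0 := 35  bus=[-]  L0: P0=M P1=I  mem[L0]=87
17. P0: store L0 := 18  bus=[-]  L0: P0=M P1=I  mem[L0]=87
18. P1: load  L5  bus=[-]  L5: P0=I P1=M  mem[L5]=80
19. P0: store L7 := 13  bus=[BusRdX]  L7: P0=M P1=I  mem[L7]=50
20. P1: load  L0  bus=[BusRd,Flush]  L0: P0=S P1=S  mem[L0]=18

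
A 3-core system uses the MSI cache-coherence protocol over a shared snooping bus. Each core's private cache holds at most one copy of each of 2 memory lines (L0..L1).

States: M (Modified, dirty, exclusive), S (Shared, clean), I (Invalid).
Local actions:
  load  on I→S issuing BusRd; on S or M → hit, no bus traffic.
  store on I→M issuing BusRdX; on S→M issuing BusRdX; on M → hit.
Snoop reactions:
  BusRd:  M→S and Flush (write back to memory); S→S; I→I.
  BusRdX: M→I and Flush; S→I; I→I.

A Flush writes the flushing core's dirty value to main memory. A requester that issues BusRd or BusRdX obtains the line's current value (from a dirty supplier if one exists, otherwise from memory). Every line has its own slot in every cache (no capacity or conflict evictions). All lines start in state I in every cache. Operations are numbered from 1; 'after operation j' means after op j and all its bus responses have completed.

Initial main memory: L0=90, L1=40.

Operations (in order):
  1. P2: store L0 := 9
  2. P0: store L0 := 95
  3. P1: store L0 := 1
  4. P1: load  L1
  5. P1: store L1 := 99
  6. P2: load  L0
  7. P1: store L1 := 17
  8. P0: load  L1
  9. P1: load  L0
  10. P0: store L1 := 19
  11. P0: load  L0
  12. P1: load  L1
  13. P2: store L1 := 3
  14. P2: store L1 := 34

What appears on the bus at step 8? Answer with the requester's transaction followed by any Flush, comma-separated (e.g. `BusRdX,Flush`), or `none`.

bus = BusRd,Flush

step 1: P2: store L0 := 9  ⟶  IIM  (L0)  txn=BusRdX  M[L0]=90
step 2: P0: store L0 := 95  ⟶  MII  (L0)  txn=BusRdX+Flush  M[L0]=9
step 3: P1: store L0 := 1  ⟶  IMI  (L0)  txn=BusRdX+Flush  M[L0]=95
step 4: P1: load  L1  ⟶  ISI  (L1)  txn=BusRd  M[L1]=40
step 5: P1: store L1 := 99  ⟶  IMI  (L1)  txn=BusRdX  M[L1]=40
step 6: P2: load  L0  ⟶  ISS  (L0)  txn=BusRd+Flush  M[L0]=1
step 7: P1: store L1 := 17  ⟶  IMI  (L1)  txn=∅  M[L1]=40
step 8: P0: load  L1  ⟶  SSI  (L1)  txn=BusRd+Flush  M[L1]=17
step 9: P1: load  L0  ⟶  ISS  (L0)  txn=∅  M[L0]=1
step 10: P0: store L1 := 19  ⟶  MII  (L1)  txn=BusRdX  M[L1]=17
step 11: P0: load  L0  ⟶  SSS  (L0)  txn=BusRd  M[L0]=1
step 12: P1: load  L1  ⟶  SSI  (L1)  txn=BusRd+Flush  M[L1]=19
step 13: P2: store L1 := 3  ⟶  IIM  (L1)  txn=BusRdX  M[L1]=19
step 14: P2: store L1 := 34  ⟶  IIM  (L1)  txn=∅  M[L1]=19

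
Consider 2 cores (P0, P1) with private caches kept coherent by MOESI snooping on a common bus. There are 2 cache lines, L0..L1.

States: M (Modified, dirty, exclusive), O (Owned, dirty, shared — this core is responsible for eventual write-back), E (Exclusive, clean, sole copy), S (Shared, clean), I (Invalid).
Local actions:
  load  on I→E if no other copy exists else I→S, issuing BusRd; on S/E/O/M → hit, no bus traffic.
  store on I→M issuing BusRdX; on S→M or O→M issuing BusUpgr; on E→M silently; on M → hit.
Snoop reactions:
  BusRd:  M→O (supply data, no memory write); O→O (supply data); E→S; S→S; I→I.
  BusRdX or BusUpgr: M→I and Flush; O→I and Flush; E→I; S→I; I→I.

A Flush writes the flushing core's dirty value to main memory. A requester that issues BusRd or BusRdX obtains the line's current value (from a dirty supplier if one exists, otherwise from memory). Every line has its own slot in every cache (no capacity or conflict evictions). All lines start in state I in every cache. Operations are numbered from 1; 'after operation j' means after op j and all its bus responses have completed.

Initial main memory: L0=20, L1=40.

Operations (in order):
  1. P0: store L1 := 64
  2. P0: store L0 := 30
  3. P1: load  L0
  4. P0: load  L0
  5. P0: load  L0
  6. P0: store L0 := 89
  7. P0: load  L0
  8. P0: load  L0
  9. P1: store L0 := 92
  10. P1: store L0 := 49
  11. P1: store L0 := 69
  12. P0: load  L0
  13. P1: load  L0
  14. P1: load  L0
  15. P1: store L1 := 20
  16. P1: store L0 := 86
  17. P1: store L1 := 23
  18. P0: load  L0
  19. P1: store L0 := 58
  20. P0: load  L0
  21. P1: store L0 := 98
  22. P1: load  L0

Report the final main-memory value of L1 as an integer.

step 1: P0: store L1 := 64  ⟶  MI  (L1)  txn=BusRdX  M[L1]=40
step 2: P0: store L0 := 30  ⟶  MI  (L0)  txn=BusRdX  M[L0]=20
step 3: P1: load  L0  ⟶  OS  (L0)  txn=BusRd  M[L0]=20
step 4: P0: load  L0  ⟶  OS  (L0)  txn=∅  M[L0]=20
step 5: P0: load  L0  ⟶  OS  (L0)  txn=∅  M[L0]=20
step 6: P0: store L0 := 89  ⟶  MI  (L0)  txn=BusUpgr  M[L0]=20
step 7: P0: load  L0  ⟶  MI  (L0)  txn=∅  M[L0]=20
step 8: P0: load  L0  ⟶  MI  (L0)  txn=∅  M[L0]=20
step 9: P1: store L0 := 92  ⟶  IM  (L0)  txn=BusRdX+Flush  M[L0]=89
step 10: P1: store L0 := 49  ⟶  IM  (L0)  txn=∅  M[L0]=89
step 11: P1: store L0 := 69  ⟶  IM  (L0)  txn=∅  M[L0]=89
step 12: P0: load  L0  ⟶  SO  (L0)  txn=BusRd  M[L0]=89
step 13: P1: load  L0  ⟶  SO  (L0)  txn=∅  M[L0]=89
step 14: P1: load  L0  ⟶  SO  (L0)  txn=∅  M[L0]=89
step 15: P1: store L1 := 20  ⟶  IM  (L1)  txn=BusRdX+Flush  M[L1]=64
step 16: P1: store L0 := 86  ⟶  IM  (L0)  txn=BusUpgr  M[L0]=89
step 17: P1: store L1 := 23  ⟶  IM  (L1)  txn=∅  M[L1]=64
step 18: P0: load  L0  ⟶  SO  (L0)  txn=BusRd  M[L0]=89
step 19: P1: store L0 := 58  ⟶  IM  (L0)  txn=BusUpgr  M[L0]=89
step 20: P0: load  L0  ⟶  SO  (L0)  txn=BusRd  M[L0]=89
step 21: P1: store L0 := 98  ⟶  IM  (L0)  txn=BusUpgr  M[L0]=89
step 22: P1: load  L0  ⟶  IM  (L0)  txn=∅  M[L0]=89

memory[L1] = 64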